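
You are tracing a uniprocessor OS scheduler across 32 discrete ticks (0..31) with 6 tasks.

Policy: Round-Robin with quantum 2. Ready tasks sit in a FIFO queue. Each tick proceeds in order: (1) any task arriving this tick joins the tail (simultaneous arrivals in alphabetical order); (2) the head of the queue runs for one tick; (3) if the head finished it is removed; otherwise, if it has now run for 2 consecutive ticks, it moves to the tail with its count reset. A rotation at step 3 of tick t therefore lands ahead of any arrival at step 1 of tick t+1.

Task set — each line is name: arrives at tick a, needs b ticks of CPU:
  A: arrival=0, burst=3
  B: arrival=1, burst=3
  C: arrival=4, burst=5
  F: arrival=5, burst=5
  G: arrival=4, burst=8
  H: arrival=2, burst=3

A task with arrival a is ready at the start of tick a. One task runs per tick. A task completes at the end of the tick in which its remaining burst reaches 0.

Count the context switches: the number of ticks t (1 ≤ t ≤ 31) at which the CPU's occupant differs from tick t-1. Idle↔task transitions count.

t=0: queue=[A] q_used=0 → run A
t=1: queue=[A,B] q_used=1 → run A
t=2: queue=[B,A,H] q_used=0 → run B
t=3: queue=[B,A,H] q_used=1 → run B
t=4: queue=[A,H,B,C,G] q_used=0 → run A
t=5: queue=[H,B,C,G,F] q_used=0 → run H
t=6: queue=[H,B,C,G,F] q_used=1 → run H
t=7: queue=[B,C,G,F,H] q_used=0 → run B
t=8: queue=[C,G,F,H] q_used=0 → run C
t=9: queue=[C,G,F,H] q_used=1 → run C
t=10: queue=[G,F,H,C] q_used=0 → run G
t=11: queue=[G,F,H,C] q_used=1 → run G
t=12: queue=[F,H,C,G] q_used=0 → run F
t=13: queue=[F,H,C,G] q_used=1 → run F
t=14: queue=[H,C,G,F] q_used=0 → run H
t=15: queue=[C,G,F] q_used=0 → run C
t=16: queue=[C,G,F] q_used=1 → run C
t=17: queue=[G,F,C] q_used=0 → run G
t=18: queue=[G,F,C] q_used=1 → run G
t=19: queue=[F,C,G] q_used=0 → run F
t=20: queue=[F,C,G] q_used=1 → run F
t=21: queue=[C,G,F] q_used=0 → run C
t=22: queue=[G,F] q_used=0 → run G
t=23: queue=[G,F] q_used=1 → run G
t=24: queue=[F,G] q_used=0 → run F
t=25: queue=[G] q_used=0 → run G
t=26: queue=[G] q_used=1 → run G
t=27: (idle)
t=28: (idle)
t=29: (idle)
t=30: (idle)
t=31: (idle)

context switches = 16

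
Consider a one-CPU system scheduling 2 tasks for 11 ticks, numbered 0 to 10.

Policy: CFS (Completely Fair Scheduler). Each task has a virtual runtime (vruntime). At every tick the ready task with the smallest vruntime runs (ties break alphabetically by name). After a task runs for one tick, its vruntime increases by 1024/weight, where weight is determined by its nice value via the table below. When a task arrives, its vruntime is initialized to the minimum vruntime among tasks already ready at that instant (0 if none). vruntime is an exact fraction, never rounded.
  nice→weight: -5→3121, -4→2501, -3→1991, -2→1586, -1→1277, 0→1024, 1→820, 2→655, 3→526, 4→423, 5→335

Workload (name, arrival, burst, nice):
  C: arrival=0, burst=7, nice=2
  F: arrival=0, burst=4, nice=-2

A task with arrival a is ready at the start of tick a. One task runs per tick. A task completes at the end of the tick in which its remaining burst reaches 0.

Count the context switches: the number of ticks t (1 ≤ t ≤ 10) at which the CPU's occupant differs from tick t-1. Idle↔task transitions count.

context switches = 4

t=0: vr[C=0 F=0] → run C
t=1: vr[C=1024/655 F=0] → run F
t=2: vr[C=1024/655 F=512/793] → run F
t=3: vr[C=1024/655 F=1024/793] → run F
t=4: vr[C=1024/655 F=1536/793] → run C
t=5: vr[C=2048/655 F=1536/793] → run F
t=6: vr[C=2048/655] → run C
t=7: vr[C=3072/655] → run C
t=8: vr[C=4096/655] → run C
t=9: vr[C=1024/131] → run C
t=10: vr[C=6144/655] → run C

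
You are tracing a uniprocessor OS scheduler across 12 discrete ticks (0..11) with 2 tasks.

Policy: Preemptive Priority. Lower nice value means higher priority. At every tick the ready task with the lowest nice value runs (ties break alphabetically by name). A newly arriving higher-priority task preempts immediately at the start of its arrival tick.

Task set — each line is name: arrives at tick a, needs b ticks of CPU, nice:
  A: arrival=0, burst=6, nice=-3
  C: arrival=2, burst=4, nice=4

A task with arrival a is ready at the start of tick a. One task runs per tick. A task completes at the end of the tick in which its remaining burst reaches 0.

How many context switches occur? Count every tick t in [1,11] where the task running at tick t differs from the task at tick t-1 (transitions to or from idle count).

t=0: ready={A} → run A
t=1: ready={A} → run A
t=2: ready={A,C} → run A
t=3: ready={A,C} → run A
t=4: ready={A,C} → run A
t=5: ready={A,C} → run A
t=6: ready={C} → run C
t=7: ready={C} → run C
t=8: ready={C} → run C
t=9: ready={C} → run C
t=10: (idle)
t=11: (idle)

context switches = 2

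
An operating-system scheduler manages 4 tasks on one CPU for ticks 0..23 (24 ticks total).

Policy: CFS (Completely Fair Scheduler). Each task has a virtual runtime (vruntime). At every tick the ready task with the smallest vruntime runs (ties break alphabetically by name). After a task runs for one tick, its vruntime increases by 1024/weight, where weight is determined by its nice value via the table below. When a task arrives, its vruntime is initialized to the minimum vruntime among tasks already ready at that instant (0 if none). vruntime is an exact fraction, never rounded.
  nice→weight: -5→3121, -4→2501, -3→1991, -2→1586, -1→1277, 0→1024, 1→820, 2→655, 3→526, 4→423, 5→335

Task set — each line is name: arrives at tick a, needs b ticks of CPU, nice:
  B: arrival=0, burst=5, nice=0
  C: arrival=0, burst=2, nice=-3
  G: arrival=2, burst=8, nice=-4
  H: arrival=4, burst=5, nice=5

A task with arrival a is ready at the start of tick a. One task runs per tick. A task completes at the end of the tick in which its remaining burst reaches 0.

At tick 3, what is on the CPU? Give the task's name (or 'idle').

t=0: vr[B=0 C=0] → run B
t=1: vr[B=1 C=0] → run C
t=2: vr[B=1 C=1024/1991 G=1024/1991] → run C
t=3: vr[B=1 G=1024/1991] → run G
t=4: vr[B=1 G=4599808/4979491 H=4599808/4979491] → run G
t=5: vr[B=1 G=6638592/4979491 H=4599808/4979491] → run H
t=6: vr[B=1 G=6638592/4979491 H=6639934464/1668129485] → run B
t=7: vr[B=2 G=6638592/4979491 H=6639934464/1668129485] → run G
t=8: vr[B=2 G=8677376/4979491 H=6639934464/1668129485] → run G
t=9: vr[B=2 G=10716160/4979491 H=6639934464/1668129485] → run B
t=10: vr[B=3 G=10716160/4979491 H=6639934464/1668129485] → run G
t=11: vr[B=3 G=12754944/4979491 H=6639934464/1668129485] → run G
t=12: vr[B=3 G=14793728/4979491 H=6639934464/1668129485] → run G
t=13: vr[B=3 G=16832512/4979491 H=6639934464/1668129485] → run B
t=14: vr[B=4 G=16832512/4979491 H=6639934464/1668129485] → run G
t=15: vr[B=4 H=6639934464/1668129485] → run H
t=16: vr[B=4 H=11738933248/1668129485] → run B
t=17: vr[H=11738933248/1668129485] → run H
t=18: vr[H=16837932032/1668129485] → run H
t=19: vr[H=21936930816/1668129485] → run H
t=20: (idle)
t=21: (idle)
t=22: (idle)
t=23: (idle)

running at tick 3 = G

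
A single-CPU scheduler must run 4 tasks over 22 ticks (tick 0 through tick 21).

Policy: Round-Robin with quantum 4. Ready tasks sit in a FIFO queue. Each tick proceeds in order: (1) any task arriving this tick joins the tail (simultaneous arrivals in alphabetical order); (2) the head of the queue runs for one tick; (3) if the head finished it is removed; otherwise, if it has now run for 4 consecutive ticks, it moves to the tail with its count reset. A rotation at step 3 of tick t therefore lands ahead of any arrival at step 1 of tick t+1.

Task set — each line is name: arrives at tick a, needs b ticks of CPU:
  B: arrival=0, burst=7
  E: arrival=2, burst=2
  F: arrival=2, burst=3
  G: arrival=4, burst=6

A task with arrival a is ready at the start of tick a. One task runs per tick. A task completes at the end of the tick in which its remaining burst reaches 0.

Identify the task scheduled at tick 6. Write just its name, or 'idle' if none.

running at tick 6 = F

t=0: queue=[B] q_used=0 → run B
t=1: queue=[B] q_used=1 → run B
t=2: queue=[B,E,F] q_used=2 → run B
t=3: queue=[B,E,F] q_used=3 → run B
t=4: queue=[E,F,B,G] q_used=0 → run E
t=5: queue=[E,F,B,G] q_used=1 → run E
t=6: queue=[F,B,G] q_used=0 → run F
t=7: queue=[F,B,G] q_used=1 → run F
t=8: queue=[F,B,G] q_used=2 → run F
t=9: queue=[B,G] q_used=0 → run B
t=10: queue=[B,G] q_used=1 → run B
t=11: queue=[B,G] q_used=2 → run B
t=12: queue=[G] q_used=0 → run G
t=13: queue=[G] q_used=1 → run G
t=14: queue=[G] q_used=2 → run G
t=15: queue=[G] q_used=3 → run G
t=16: queue=[G] q_used=0 → run G
t=17: queue=[G] q_used=1 → run G
t=18: (idle)
t=19: (idle)
t=20: (idle)
t=21: (idle)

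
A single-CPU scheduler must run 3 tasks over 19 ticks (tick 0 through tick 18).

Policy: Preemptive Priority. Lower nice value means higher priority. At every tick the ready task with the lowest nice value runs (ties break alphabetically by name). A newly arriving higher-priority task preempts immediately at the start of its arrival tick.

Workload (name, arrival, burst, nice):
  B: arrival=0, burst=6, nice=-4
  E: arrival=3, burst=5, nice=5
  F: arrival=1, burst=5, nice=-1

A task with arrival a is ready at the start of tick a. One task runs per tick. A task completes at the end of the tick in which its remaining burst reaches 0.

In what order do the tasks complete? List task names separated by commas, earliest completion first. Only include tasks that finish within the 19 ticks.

completion order = B, F, E

t=0: ready={B} → run B
t=1: ready={B,F} → run B
t=2: ready={B,F} → run B
t=3: ready={B,E,F} → run B
t=4: ready={B,E,F} → run B
t=5: ready={B,E,F} → run B
t=6: ready={E,F} → run F
t=7: ready={E,F} → run F
t=8: ready={E,F} → run F
t=9: ready={E,F} → run F
t=10: ready={E,F} → run F
t=11: ready={E} → run E
t=12: ready={E} → run E
t=13: ready={E} → run E
t=14: ready={E} → run E
t=15: ready={E} → run E
t=16: (idle)
t=17: (idle)
t=18: (idle)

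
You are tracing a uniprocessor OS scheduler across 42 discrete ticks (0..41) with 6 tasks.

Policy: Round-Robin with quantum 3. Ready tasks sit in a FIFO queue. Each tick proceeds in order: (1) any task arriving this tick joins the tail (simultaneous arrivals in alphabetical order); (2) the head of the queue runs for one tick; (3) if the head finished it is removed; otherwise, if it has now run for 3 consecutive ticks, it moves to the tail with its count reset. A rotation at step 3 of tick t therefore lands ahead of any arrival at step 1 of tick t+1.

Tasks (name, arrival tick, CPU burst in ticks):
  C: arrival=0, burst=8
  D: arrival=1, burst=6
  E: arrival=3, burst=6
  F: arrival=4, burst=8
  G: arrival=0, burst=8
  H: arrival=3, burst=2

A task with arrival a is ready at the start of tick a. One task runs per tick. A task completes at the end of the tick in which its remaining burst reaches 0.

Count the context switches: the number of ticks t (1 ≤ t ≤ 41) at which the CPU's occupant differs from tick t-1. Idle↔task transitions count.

context switches = 14

t=0: queue=[C,G] q_used=0 → run C
t=1: queue=[C,G,D] q_used=1 → run C
t=2: queue=[C,G,D] q_used=2 → run C
t=3: queue=[G,D,C,E,H] q_used=0 → run G
t=4: queue=[G,D,C,E,H,F] q_used=1 → run G
t=5: queue=[G,D,C,E,H,F] q_used=2 → run G
t=6: queue=[D,C,E,H,F,G] q_used=0 → run D
t=7: queue=[D,C,E,H,F,G] q_used=1 → run D
t=8: queue=[D,C,E,H,F,G] q_used=2 → run D
t=9: queue=[C,E,H,F,G,D] q_used=0 → run C
t=10: queue=[C,E,H,F,G,D] q_used=1 → run C
t=11: queue=[C,E,H,F,G,D] q_used=2 → run C
t=12: queue=[E,H,F,G,D,C] q_used=0 → run E
t=13: queue=[E,H,F,G,D,C] q_used=1 → run E
t=14: queue=[E,H,F,G,D,C] q_used=2 → run E
t=15: queue=[H,F,G,D,C,E] q_used=0 → run H
t=16: queue=[H,F,G,D,C,E] q_used=1 → run H
t=17: queue=[F,G,D,C,E] q_used=0 → run F
t=18: queue=[F,G,D,C,E] q_used=1 → run F
t=19: queue=[F,G,D,C,E] q_used=2 → run F
t=20: queue=[G,D,C,E,F] q_used=0 → run G
t=21: queue=[G,D,C,E,F] q_used=1 → run G
t=22: queue=[G,D,C,E,F] q_used=2 → run G
t=23: queue=[D,C,E,F,G] q_used=0 → run D
t=24: queue=[D,C,E,F,G] q_used=1 → run D
t=25: queue=[D,C,E,F,G] q_used=2 → run D
t=26: queue=[C,E,F,G] q_used=0 → run C
t=27: queue=[C,E,F,G] q_used=1 → run C
t=28: queue=[E,F,G] q_used=0 → run E
t=29: queue=[E,F,G] q_used=1 → run E
t=30: queue=[E,F,G] q_used=2 → run E
t=31: queue=[F,G] q_used=0 → run F
t=32: queue=[F,G] q_used=1 → run F
t=33: queue=[F,G] q_used=2 → run F
t=34: queue=[G,F] q_used=0 → run G
t=35: queue=[G,F] q_used=1 → run G
t=36: queue=[F] q_used=0 → run F
t=37: queue=[F] q_used=1 → run F
t=38: (idle)
t=39: (idle)
t=40: (idle)
t=41: (idle)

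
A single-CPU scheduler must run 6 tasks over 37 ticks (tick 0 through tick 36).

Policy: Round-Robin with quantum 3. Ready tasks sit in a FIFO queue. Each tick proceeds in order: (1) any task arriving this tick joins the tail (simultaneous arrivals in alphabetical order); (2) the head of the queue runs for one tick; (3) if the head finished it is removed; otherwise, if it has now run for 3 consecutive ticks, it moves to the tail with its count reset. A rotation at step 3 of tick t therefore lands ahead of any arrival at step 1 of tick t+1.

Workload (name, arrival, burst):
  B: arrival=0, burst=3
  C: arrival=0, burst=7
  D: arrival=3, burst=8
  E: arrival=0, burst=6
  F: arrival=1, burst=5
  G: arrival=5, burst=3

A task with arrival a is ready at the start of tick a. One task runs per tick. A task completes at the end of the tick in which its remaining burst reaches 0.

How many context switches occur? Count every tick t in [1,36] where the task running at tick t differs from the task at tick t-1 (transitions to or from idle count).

t=0: queue=[B,C,E] q_used=0 → run B
t=1: queue=[B,C,E,F] q_used=1 → run B
t=2: queue=[B,C,E,F] q_used=2 → run B
t=3: queue=[C,E,F,D] q_used=0 → run C
t=4: queue=[C,E,F,D] q_used=1 → run C
t=5: queue=[C,E,F,D,G] q_used=2 → run C
t=6: queue=[E,F,D,G,C] q_used=0 → run E
t=7: queue=[E,F,D,G,C] q_used=1 → run E
t=8: queue=[E,F,D,G,C] q_used=2 → run E
t=9: queue=[F,D,G,C,E] q_used=0 → run F
t=10: queue=[F,D,G,C,E] q_used=1 → run F
t=11: queue=[F,D,G,C,E] q_used=2 → run F
t=12: queue=[D,G,C,E,F] q_used=0 → run D
t=13: queue=[D,G,C,E,F] q_used=1 → run D
t=14: queue=[D,G,C,E,F] q_used=2 → run D
t=15: queue=[G,C,E,F,D] q_used=0 → run G
t=16: queue=[G,C,E,F,D] q_used=1 → run G
t=17: queue=[G,C,E,F,D] q_used=2 → run G
t=18: queue=[C,E,F,D] q_used=0 → run C
t=19: queue=[C,E,F,D] q_used=1 → run C
t=20: queue=[C,E,F,D] q_used=2 → run C
t=21: queue=[E,F,D,C] q_used=0 → run E
t=22: queue=[E,F,D,C] q_used=1 → run E
t=23: queue=[E,F,D,C] q_used=2 → run E
t=24: queue=[F,D,C] q_used=0 → run F
t=25: queue=[F,D,C] q_used=1 → run F
t=26: queue=[D,C] q_used=0 → run D
t=27: queue=[D,C] q_used=1 → run D
t=28: queue=[D,C] q_used=2 → run D
t=29: queue=[C,D] q_used=0 → run C
t=30: queue=[D] q_used=0 → run D
t=31: queue=[D] q_used=1 → run D
t=32: (idle)
t=33: (idle)
t=34: (idle)
t=35: (idle)
t=36: (idle)

context switches = 12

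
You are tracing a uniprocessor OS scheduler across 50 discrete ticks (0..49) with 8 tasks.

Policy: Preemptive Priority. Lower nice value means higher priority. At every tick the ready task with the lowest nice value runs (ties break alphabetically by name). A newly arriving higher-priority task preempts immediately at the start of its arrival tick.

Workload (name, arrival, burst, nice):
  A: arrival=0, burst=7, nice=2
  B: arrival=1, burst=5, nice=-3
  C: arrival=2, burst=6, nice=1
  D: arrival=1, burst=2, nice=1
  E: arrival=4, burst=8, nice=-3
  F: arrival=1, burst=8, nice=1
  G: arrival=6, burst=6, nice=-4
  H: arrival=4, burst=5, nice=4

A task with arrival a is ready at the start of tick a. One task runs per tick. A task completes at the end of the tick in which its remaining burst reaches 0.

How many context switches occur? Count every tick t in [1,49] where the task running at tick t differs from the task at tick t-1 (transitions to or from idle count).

t=0: ready={A} → run A
t=1: ready={A,B,D,F} → run B
t=2: ready={A,B,C,D,F} → run B
t=3: ready={A,B,C,D,F} → run B
t=4: ready={A,B,C,D,E,F,H} → run B
t=5: ready={A,B,C,D,E,F,H} → run B
t=6: ready={A,C,D,E,F,G,H} → run G
t=7: ready={A,C,D,E,F,G,H} → run G
t=8: ready={A,C,D,E,F,G,H} → run G
t=9: ready={A,C,D,E,F,G,H} → run G
t=10: ready={A,C,D,E,F,G,H} → run G
t=11: ready={A,C,D,E,F,G,H} → run G
t=12: ready={A,C,D,E,F,H} → run E
t=13: ready={A,C,D,E,F,H} → run E
t=14: ready={A,C,D,E,F,H} → run E
t=15: ready={A,C,D,E,F,H} → run E
t=16: ready={A,C,D,E,F,H} → run E
t=17: ready={A,C,D,E,F,H} → run E
t=18: ready={A,C,D,E,F,H} → run E
t=19: ready={A,C,D,E,F,H} → run E
t=20: ready={A,C,D,F,H} → run C
t=21: ready={A,C,D,F,H} → run C
t=22: ready={A,C,D,F,H} → run C
t=23: ready={A,C,D,F,H} → run C
t=24: ready={A,C,D,F,H} → run C
t=25: ready={A,C,D,F,H} → run C
t=26: ready={A,D,F,H} → run D
t=27: ready={A,D,F,H} → run D
t=28: ready={A,F,H} → run F
t=29: ready={A,F,H} → run F
t=30: ready={A,F,H} → run F
t=31: ready={A,F,H} → run F
t=32: ready={A,F,H} → run F
t=33: ready={A,F,H} → run F
t=34: ready={A,F,H} → run F
t=35: ready={A,F,H} → run F
t=36: ready={A,H} → run A
t=37: ready={A,H} → run A
t=38: ready={A,H} → run A
t=39: ready={A,H} → run A
t=40: ready={A,H} → run A
t=41: ready={A,H} → run A
t=42: ready={H} → run H
t=43: ready={H} → run H
t=44: ready={H} → run H
t=45: ready={H} → run H
t=46: ready={H} → run H
t=47: (idle)
t=48: (idle)
t=49: (idle)

context switches = 9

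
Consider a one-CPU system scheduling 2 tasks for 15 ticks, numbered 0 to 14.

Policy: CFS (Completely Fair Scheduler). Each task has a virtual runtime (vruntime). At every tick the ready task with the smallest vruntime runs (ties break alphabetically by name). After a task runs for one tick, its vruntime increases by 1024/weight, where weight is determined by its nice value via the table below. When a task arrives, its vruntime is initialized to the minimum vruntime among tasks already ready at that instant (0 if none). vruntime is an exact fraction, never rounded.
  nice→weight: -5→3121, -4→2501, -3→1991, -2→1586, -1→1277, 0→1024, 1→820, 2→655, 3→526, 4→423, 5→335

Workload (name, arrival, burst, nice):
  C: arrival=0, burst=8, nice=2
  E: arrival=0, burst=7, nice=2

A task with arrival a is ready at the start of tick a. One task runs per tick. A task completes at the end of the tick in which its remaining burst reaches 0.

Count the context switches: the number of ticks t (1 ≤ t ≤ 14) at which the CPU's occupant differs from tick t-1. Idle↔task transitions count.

context switches = 14

t=0: vr[C=0 E=0] → run C
t=1: vr[C=1024/655 E=0] → run E
t=2: vr[C=1024/655 E=1024/655] → run C
t=3: vr[C=2048/655 E=1024/655] → run E
t=4: vr[C=2048/655 E=2048/655] → run C
t=5: vr[C=3072/655 E=2048/655] → run E
t=6: vr[C=3072/655 E=3072/655] → run C
t=7: vr[C=4096/655 E=3072/655] → run E
t=8: vr[C=4096/655 E=4096/655] → run C
t=9: vr[C=1024/131 E=4096/655] → run E
t=10: vr[C=1024/131 E=1024/131] → run C
t=11: vr[C=6144/655 E=1024/131] → run E
t=12: vr[C=6144/655 E=6144/655] → run C
t=13: vr[C=7168/655 E=6144/655] → run E
t=14: vr[C=7168/655] → run C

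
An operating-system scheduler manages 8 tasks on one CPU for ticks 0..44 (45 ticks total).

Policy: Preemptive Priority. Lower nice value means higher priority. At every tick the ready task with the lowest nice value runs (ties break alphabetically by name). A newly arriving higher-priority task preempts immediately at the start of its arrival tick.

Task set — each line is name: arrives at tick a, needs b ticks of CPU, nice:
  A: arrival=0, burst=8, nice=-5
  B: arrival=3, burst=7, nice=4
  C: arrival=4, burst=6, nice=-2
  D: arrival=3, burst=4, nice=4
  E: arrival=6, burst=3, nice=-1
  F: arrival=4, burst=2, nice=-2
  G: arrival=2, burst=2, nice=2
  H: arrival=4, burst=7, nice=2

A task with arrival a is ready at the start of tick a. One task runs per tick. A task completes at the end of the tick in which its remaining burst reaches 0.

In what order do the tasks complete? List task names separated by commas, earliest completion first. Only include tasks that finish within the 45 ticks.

completion order = A, C, F, E, G, H, B, D

t=0: ready={A} → run A
t=1: ready={A} → run A
t=2: ready={A,G} → run A
t=3: ready={A,B,D,G} → run A
t=4: ready={A,B,C,D,F,G,H} → run A
t=5: ready={A,B,C,D,F,G,H} → run A
t=6: ready={A,B,C,D,E,F,G,H} → run A
t=7: ready={A,B,C,D,E,F,G,H} → run A
t=8: ready={B,C,D,E,F,G,H} → run C
t=9: ready={B,C,D,E,F,G,H} → run C
t=10: ready={B,C,D,E,F,G,H} → run C
t=11: ready={B,C,D,E,F,G,H} → run C
t=12: ready={B,C,D,E,F,G,H} → run C
t=13: ready={B,C,D,E,F,G,H} → run C
t=14: ready={B,D,E,F,G,H} → run F
t=15: ready={B,D,E,F,G,H} → run F
t=16: ready={B,D,E,G,H} → run E
t=17: ready={B,D,E,G,H} → run E
t=18: ready={B,D,E,G,H} → run E
t=19: ready={B,D,G,H} → run G
t=20: ready={B,D,G,H} → run G
t=21: ready={B,D,H} → run H
t=22: ready={B,D,H} → run H
t=23: ready={B,D,H} → run H
t=24: ready={B,D,H} → run H
t=25: ready={B,D,H} → run H
t=26: ready={B,D,H} → run H
t=27: ready={B,D,H} → run H
t=28: ready={B,D} → run B
t=29: ready={B,D} → run B
t=30: ready={B,D} → run B
t=31: ready={B,D} → run B
t=32: ready={B,D} → run B
t=33: ready={B,D} → run B
t=34: ready={B,D} → run B
t=35: ready={D} → run D
t=36: ready={D} → run D
t=37: ready={D} → run D
t=38: ready={D} → run D
t=39: (idle)
t=40: (idle)
t=41: (idle)
t=42: (idle)
t=43: (idle)
t=44: (idle)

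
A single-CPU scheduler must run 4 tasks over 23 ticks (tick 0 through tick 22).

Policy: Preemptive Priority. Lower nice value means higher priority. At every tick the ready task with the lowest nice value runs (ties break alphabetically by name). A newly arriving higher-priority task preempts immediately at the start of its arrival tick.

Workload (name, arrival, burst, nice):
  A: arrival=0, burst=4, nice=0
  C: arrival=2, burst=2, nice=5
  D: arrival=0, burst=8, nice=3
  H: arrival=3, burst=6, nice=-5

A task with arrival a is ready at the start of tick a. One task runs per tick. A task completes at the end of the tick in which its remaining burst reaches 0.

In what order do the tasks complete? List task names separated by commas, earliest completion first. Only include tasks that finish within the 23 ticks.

t=0: ready={A,D} → run A
t=1: ready={A,D} → run A
t=2: ready={A,C,D} → run A
t=3: ready={A,C,D,H} → run H
t=4: ready={A,C,D,H} → run H
t=5: ready={A,C,D,H} → run H
t=6: ready={A,C,D,H} → run H
t=7: ready={A,C,D,H} → run H
t=8: ready={A,C,D,H} → run H
t=9: ready={A,C,D} → run A
t=10: ready={C,D} → run D
t=11: ready={C,D} → run D
t=12: ready={C,D} → run D
t=13: ready={C,D} → run D
t=14: ready={C,D} → run D
t=15: ready={C,D} → run D
t=16: ready={C,D} → run D
t=17: ready={C,D} → run D
t=18: ready={C} → run C
t=19: ready={C} → run C
t=20: (idle)
t=21: (idle)
t=22: (idle)

completion order = H, A, D, C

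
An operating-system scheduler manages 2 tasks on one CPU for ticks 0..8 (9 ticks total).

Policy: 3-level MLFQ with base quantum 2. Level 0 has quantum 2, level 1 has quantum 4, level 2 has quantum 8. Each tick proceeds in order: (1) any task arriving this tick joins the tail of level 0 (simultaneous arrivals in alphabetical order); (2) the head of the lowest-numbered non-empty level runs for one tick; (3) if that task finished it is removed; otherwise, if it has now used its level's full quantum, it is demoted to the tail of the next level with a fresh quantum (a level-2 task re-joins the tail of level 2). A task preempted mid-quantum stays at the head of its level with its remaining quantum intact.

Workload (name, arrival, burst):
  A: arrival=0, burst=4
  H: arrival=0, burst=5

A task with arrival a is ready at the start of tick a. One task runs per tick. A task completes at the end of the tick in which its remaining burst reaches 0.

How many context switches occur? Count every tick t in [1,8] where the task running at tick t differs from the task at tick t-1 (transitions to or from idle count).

context switches = 3

t=0: L0/L1/L2 = AH/-/- → run A
t=1: L0/L1/L2 = AH/-/- → run A
t=2: L0/L1/L2 = H/A/- → run H
t=3: L0/L1/L2 = H/A/- → run H
t=4: L0/L1/L2 = -/AH/- → run A
t=5: L0/L1/L2 = -/AH/- → run A
t=6: L0/L1/L2 = -/H/- → run H
t=7: L0/L1/L2 = -/H/- → run H
t=8: L0/L1/L2 = -/H/- → run H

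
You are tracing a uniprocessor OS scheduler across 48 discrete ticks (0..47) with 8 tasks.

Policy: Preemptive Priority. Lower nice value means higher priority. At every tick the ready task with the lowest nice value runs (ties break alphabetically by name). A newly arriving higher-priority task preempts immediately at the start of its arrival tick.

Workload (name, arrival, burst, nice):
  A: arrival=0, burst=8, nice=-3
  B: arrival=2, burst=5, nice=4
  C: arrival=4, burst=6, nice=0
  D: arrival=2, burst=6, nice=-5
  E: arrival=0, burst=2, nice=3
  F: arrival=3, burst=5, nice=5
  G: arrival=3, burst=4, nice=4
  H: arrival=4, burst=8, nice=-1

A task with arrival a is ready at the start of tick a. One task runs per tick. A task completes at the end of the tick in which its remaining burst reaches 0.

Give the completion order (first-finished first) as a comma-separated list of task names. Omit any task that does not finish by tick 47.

t=0: ready={A,E} → run A
t=1: ready={A,E} → run A
t=2: ready={A,B,D,E} → run D
t=3: ready={A,B,D,E,F,G} → run D
t=4: ready={A,B,C,D,E,F,G,H} → run D
t=5: ready={A,B,C,D,E,F,G,H} → run D
t=6: ready={A,B,C,D,E,F,G,H} → run D
t=7: ready={A,B,C,D,E,F,G,H} → run D
t=8: ready={A,B,C,E,F,G,H} → run A
t=9: ready={A,B,C,E,F,G,H} → run A
t=10: ready={A,B,C,E,F,G,H} → run A
t=11: ready={A,B,C,E,F,G,H} → run A
t=12: ready={A,B,C,E,F,G,H} → run A
t=13: ready={A,B,C,E,F,G,H} → run A
t=14: ready={B,C,E,F,G,H} → run H
t=15: ready={B,C,E,F,G,H} → run H
t=16: ready={B,C,E,F,G,H} → run H
t=17: ready={B,C,E,F,G,H} → run H
t=18: ready={B,C,E,F,G,H} → run H
t=19: ready={B,C,E,F,G,H} → run H
t=20: ready={B,C,E,F,G,H} → run H
t=21: ready={B,C,E,F,G,H} → run H
t=22: ready={B,C,E,F,G} → run C
t=23: ready={B,C,E,F,G} → run C
t=24: ready={B,C,E,F,G} → run C
t=25: ready={B,C,E,F,G} → run C
t=26: ready={B,C,E,F,G} → run C
t=27: ready={B,C,E,F,G} → run C
t=28: ready={B,E,F,G} → run E
t=29: ready={B,E,F,G} → run E
t=30: ready={B,F,G} → run B
t=31: ready={B,F,G} → run B
t=32: ready={B,F,G} → run B
t=33: ready={B,F,G} → run B
t=34: ready={B,F,G} → run B
t=35: ready={F,G} → run G
t=36: ready={F,G} → run G
t=37: ready={F,G} → run G
t=38: ready={F,G} → run G
t=39: ready={F} → run F
t=40: ready={F} → run F
t=41: ready={F} → run F
t=42: ready={F} → run F
t=43: ready={F} → run F
t=44: (idle)
t=45: (idle)
t=46: (idle)
t=47: (idle)

completion order = D, A, H, C, E, B, G, F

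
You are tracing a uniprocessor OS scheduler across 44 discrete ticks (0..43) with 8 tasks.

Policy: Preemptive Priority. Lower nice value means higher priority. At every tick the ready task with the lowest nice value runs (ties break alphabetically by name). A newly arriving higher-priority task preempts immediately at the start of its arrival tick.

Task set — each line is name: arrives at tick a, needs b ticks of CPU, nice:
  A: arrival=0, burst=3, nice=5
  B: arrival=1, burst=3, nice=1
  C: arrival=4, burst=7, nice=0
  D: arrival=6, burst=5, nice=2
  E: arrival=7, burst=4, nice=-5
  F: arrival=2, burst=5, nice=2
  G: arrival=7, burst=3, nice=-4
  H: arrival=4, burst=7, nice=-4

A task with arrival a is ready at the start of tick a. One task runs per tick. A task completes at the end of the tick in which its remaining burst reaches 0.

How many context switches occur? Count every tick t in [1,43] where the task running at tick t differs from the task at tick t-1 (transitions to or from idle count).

context switches = 10

t=0: ready={A} → run A
t=1: ready={A,B} → run B
t=2: ready={A,B,F} → run B
t=3: ready={A,B,F} → run B
t=4: ready={A,C,F,H} → run H
t=5: ready={A,C,F,H} → run H
t=6: ready={A,C,D,F,H} → run H
t=7: ready={A,C,D,E,F,G,H} → run E
t=8: ready={A,C,D,E,F,G,H} → run E
t=9: ready={A,C,D,E,F,G,H} → run E
t=10: ready={A,C,D,E,F,G,H} → run E
t=11: ready={A,C,D,F,G,H} → run G
t=12: ready={A,C,D,F,G,H} → run G
t=13: ready={A,C,D,F,G,H} → run G
t=14: ready={A,C,D,F,H} → run H
t=15: ready={A,C,D,F,H} → run H
t=16: ready={A,C,D,F,H} → run H
t=17: ready={A,C,D,F,H} → run H
t=18: ready={A,C,D,F} → run C
t=19: ready={A,C,D,F} → run C
t=20: ready={A,C,D,F} → run C
t=21: ready={A,C,D,F} → run C
t=22: ready={A,C,D,F} → run C
t=23: ready={A,C,D,F} → run C
t=24: ready={A,C,D,F} → run C
t=25: ready={A,D,F} → run D
t=26: ready={A,D,F} → run D
t=27: ready={A,D,F} → run D
t=28: ready={A,D,F} → run D
t=29: ready={A,D,F} → run D
t=30: ready={A,F} → run F
t=31: ready={A,F} → run F
t=32: ready={A,F} → run F
t=33: ready={A,F} → run F
t=34: ready={A,F} → run F
t=35: ready={A} → run A
t=36: ready={A} → run A
t=37: (idle)
t=38: (idle)
t=39: (idle)
t=40: (idle)
t=41: (idle)
t=42: (idle)
t=43: (idle)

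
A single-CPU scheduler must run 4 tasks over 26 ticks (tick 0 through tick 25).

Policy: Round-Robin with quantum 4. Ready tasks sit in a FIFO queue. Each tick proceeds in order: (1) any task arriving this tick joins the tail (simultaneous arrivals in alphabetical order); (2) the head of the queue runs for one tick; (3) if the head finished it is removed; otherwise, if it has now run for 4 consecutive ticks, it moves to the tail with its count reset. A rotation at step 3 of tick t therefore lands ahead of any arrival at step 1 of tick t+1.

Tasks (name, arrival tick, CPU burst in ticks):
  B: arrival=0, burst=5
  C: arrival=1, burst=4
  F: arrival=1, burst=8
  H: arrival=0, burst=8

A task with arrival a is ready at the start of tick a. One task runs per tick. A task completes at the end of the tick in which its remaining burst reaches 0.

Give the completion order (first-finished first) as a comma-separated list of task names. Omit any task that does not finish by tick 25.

completion order = C, B, H, F

t=0: queue=[B,H] q_used=0 → run B
t=1: queue=[B,H,C,F] q_used=1 → run B
t=2: queue=[B,H,C,F] q_used=2 → run B
t=3: queue=[B,H,C,F] q_used=3 → run B
t=4: queue=[H,C,F,B] q_used=0 → run H
t=5: queue=[H,C,F,B] q_used=1 → run H
t=6: queue=[H,C,F,B] q_used=2 → run H
t=7: queue=[H,C,F,B] q_used=3 → run H
t=8: queue=[C,F,B,H] q_used=0 → run C
t=9: queue=[C,F,B,H] q_used=1 → run C
t=10: queue=[C,F,B,H] q_used=2 → run C
t=11: queue=[C,F,B,H] q_used=3 → run C
t=12: queue=[F,B,H] q_used=0 → run F
t=13: queue=[F,B,H] q_used=1 → run F
t=14: queue=[F,B,H] q_used=2 → run F
t=15: queue=[F,B,H] q_used=3 → run F
t=16: queue=[B,H,F] q_used=0 → run B
t=17: queue=[H,F] q_used=0 → run H
t=18: queue=[H,F] q_used=1 → run H
t=19: queue=[H,F] q_used=2 → run H
t=20: queue=[H,F] q_used=3 → run H
t=21: queue=[F] q_used=0 → run F
t=22: queue=[F] q_used=1 → run F
t=23: queue=[F] q_used=2 → run F
t=24: queue=[F] q_used=3 → run F
t=25: (idle)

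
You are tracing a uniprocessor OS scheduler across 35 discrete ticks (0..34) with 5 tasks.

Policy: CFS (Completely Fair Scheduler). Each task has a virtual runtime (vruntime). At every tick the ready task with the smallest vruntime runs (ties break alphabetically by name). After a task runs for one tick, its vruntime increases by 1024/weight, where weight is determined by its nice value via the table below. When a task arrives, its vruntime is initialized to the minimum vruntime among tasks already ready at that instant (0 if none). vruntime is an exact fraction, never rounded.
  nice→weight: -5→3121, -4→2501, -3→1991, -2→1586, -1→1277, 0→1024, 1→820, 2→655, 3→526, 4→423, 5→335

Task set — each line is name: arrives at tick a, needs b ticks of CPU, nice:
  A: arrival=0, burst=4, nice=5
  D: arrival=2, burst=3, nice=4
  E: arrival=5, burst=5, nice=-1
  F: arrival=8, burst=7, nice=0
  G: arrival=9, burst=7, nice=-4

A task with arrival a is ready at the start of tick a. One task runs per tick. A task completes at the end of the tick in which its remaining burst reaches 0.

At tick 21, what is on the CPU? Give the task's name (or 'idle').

t=0: vr[A=0] → run A
t=1: vr[A=1024/335] → run A
t=2: vr[A=2048/335 D=2048/335] → run A
t=3: vr[A=3072/335 D=2048/335] → run D
t=4: vr[A=3072/335 D=1209344/141705] → run D
t=5: vr[A=3072/335 D=1552384/141705 E=3072/335] → run A
t=6: vr[D=1552384/141705 E=3072/335] → run E
t=7: vr[D=1552384/141705 E=4265984/427795] → run E
t=8: vr[D=1552384/141705 E=4609024/427795 F=4609024/427795] → run E
t=9: vr[D=1552384/141705 E=4952064/427795 F=4609024/427795 G=4609024/427795] → run F
t=10: vr[D=1552384/141705 E=4952064/427795 F=5036819/427795 G=4609024/427795] → run G
t=11: vr[D=1552384/141705 E=4952064/427795 F=5036819/427795 G=11965231104/1069915295] → run D
t=12: vr[E=4952064/427795 F=5036819/427795 G=11965231104/1069915295] → run G
t=13: vr[E=4952064/427795 F=5036819/427795 G=12403293184/1069915295] → run E
t=14: vr[E=5295104/427795 F=5036819/427795 G=12403293184/1069915295] → run G
t=15: vr[E=5295104/427795 F=5036819/427795 G=12841355264/1069915295] → run F
t=16: vr[E=5295104/427795 F=5464614/427795 G=12841355264/1069915295] → run G
t=17: vr[E=5295104/427795 F=5464614/427795 G=13279417344/1069915295] → run E
t=18: vr[F=5464614/427795 G=13279417344/1069915295] → run G
t=19: vr[F=5464614/427795 G=13717479424/1069915295] → run F
t=20: vr[F=5892409/427795 G=13717479424/1069915295] → run G
t=21: vr[F=5892409/427795 G=14155541504/1069915295] → run G
t=22: vr[F=5892409/427795] → run F
t=23: vr[F=6320204/427795] → run F
t=24: vr[F=6747999/427795] → run F
t=25: vr[F=7175794/427795] → run F
t=26: (idle)
t=27: (idle)
t=28: (idle)
t=29: (idle)
t=30: (idle)
t=31: (idle)
t=32: (idle)
t=33: (idle)
t=34: (idle)

running at tick 21 = G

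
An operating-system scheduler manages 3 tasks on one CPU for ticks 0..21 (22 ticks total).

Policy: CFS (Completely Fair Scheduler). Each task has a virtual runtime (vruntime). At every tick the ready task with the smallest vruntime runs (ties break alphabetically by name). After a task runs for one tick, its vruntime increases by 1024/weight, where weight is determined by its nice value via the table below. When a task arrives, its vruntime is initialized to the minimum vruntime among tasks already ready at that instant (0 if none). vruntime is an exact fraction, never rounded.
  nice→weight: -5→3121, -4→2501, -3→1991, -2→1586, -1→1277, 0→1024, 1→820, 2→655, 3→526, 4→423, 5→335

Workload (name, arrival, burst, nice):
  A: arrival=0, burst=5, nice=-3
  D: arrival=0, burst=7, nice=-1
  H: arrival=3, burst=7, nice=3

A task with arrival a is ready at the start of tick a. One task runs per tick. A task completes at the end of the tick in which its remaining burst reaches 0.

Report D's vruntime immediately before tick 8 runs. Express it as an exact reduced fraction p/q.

vruntime(D, start of tick 8) = 3072/1277

t=0: vr[A=0 D=0] → run A
t=1: vr[A=1024/1991 D=0] → run D
t=2: vr[A=1024/1991 D=1024/1277] → run A
t=3: vr[A=2048/1991 D=1024/1277 H=1024/1277] → run D
t=4: vr[A=2048/1991 D=2048/1277 H=1024/1277] → run H
t=5: vr[A=2048/1991 D=2048/1277 H=923136/335851] → run A
t=6: vr[A=3072/1991 D=2048/1277 H=923136/335851] → run A
t=7: vr[A=4096/1991 D=2048/1277 H=923136/335851] → run D
t=8: vr[A=4096/1991 D=3072/1277 H=923136/335851] → run A
t=9: vr[D=3072/1277 H=923136/335851] → run D
t=10: vr[D=4096/1277 H=923136/335851] → run H
t=11: vr[D=4096/1277 H=1576960/335851] → run D
t=12: vr[D=5120/1277 H=1576960/335851] → run D
t=13: vr[D=6144/1277 H=1576960/335851] → run H
t=14: vr[D=6144/1277 H=2230784/335851] → run D
t=15: vr[H=2230784/335851] → run H
t=16: vr[H=2884608/335851] → run H
t=17: vr[H=3538432/335851] → run H
t=18: vr[H=4192256/335851] → run H
t=19: (idle)
t=20: (idle)
t=21: (idle)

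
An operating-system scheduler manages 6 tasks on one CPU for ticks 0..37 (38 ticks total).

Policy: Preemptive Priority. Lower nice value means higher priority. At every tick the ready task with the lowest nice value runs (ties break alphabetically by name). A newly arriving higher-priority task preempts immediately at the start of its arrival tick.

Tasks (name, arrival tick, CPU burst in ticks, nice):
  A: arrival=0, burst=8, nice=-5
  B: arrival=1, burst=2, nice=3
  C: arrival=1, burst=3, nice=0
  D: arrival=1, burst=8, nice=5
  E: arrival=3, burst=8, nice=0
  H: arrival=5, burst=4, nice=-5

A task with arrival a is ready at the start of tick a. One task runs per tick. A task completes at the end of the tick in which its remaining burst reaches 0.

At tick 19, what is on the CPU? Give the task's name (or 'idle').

t=0: ready={A} → run A
t=1: ready={A,B,C,D} → run A
t=2: ready={A,B,C,D} → run A
t=3: ready={A,B,C,D,E} → run A
t=4: ready={A,B,C,D,E} → run A
t=5: ready={A,B,C,D,E,H} → run A
t=6: ready={A,B,C,D,E,H} → run A
t=7: ready={A,B,C,D,E,H} → run A
t=8: ready={B,C,D,E,H} → run H
t=9: ready={B,C,D,E,H} → run H
t=10: ready={B,C,D,E,H} → run H
t=11: ready={B,C,D,E,H} → run H
t=12: ready={B,C,D,E} → run C
t=13: ready={B,C,D,E} → run C
t=14: ready={B,C,D,E} → run C
t=15: ready={B,D,E} → run E
t=16: ready={B,D,E} → run E
t=17: ready={B,D,E} → run E
t=18: ready={B,D,E} → run E
t=19: ready={B,D,E} → run E
t=20: ready={B,D,E} → run E
t=21: ready={B,D,E} → run E
t=22: ready={B,D,E} → run E
t=23: ready={B,D} → run B
t=24: ready={B,D} → run B
t=25: ready={D} → run D
t=26: ready={D} → run D
t=27: ready={D} → run D
t=28: ready={D} → run D
t=29: ready={D} → run D
t=30: ready={D} → run D
t=31: ready={D} → run D
t=32: ready={D} → run D
t=33: (idle)
t=34: (idle)
t=35: (idle)
t=36: (idle)
t=37: (idle)

running at tick 19 = E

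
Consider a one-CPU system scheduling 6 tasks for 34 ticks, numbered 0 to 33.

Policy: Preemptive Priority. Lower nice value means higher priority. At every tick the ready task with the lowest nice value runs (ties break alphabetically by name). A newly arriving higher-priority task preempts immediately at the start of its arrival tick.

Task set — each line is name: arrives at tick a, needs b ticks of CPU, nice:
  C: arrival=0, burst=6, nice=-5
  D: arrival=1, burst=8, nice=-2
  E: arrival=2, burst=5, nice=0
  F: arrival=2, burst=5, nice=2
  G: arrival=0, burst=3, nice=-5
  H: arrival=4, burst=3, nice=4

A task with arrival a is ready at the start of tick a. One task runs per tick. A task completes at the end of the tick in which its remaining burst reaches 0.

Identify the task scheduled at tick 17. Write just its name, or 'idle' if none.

t=0: ready={C,G} → run C
t=1: ready={C,D,G} → run C
t=2: ready={C,D,E,F,G} → run C
t=3: ready={C,D,E,F,G} → run C
t=4: ready={C,D,E,F,G,H} → run C
t=5: ready={C,D,E,F,G,H} → run C
t=6: ready={D,E,F,G,H} → run G
t=7: ready={D,E,F,G,H} → run G
t=8: ready={D,E,F,G,H} → run G
t=9: ready={D,E,F,H} → run D
t=10: ready={D,E,F,H} → run D
t=11: ready={D,E,F,H} → run D
t=12: ready={D,E,F,H} → run D
t=13: ready={D,E,F,H} → run D
t=14: ready={D,E,F,H} → run D
t=15: ready={D,E,F,H} → run D
t=16: ready={D,E,F,H} → run D
t=17: ready={E,F,H} → run E
t=18: ready={E,F,H} → run E
t=19: ready={E,F,H} → run E
t=20: ready={E,F,H} → run E
t=21: ready={E,F,H} → run E
t=22: ready={F,H} → run F
t=23: ready={F,H} → run F
t=24: ready={F,H} → run F
t=25: ready={F,H} → run F
t=26: ready={F,H} → run F
t=27: ready={H} → run H
t=28: ready={H} → run H
t=29: ready={H} → run H
t=30: (idle)
t=31: (idle)
t=32: (idle)
t=33: (idle)

running at tick 17 = E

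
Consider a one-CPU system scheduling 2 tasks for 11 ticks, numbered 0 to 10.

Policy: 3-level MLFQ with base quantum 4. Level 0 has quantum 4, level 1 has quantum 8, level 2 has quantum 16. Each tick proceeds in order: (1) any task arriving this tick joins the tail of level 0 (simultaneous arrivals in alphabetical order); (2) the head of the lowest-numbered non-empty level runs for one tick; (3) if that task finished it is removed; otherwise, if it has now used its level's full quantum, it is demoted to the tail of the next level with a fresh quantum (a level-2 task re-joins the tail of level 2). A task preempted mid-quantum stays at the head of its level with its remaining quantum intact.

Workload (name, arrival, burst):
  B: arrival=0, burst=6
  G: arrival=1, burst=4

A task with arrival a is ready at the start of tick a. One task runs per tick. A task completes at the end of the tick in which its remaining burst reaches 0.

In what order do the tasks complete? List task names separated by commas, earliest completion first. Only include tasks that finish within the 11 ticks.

completion order = G, B

t=0: L0/L1/L2 = B/-/- → run B
t=1: L0/L1/L2 = BG/-/- → run B
t=2: L0/L1/L2 = BG/-/- → run B
t=3: L0/L1/L2 = BG/-/- → run B
t=4: L0/L1/L2 = G/B/- → run G
t=5: L0/L1/L2 = G/B/- → run G
t=6: L0/L1/L2 = G/B/- → run G
t=7: L0/L1/L2 = G/B/- → run G
t=8: L0/L1/L2 = -/B/- → run B
t=9: L0/L1/L2 = -/B/- → run B
t=10: (idle)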